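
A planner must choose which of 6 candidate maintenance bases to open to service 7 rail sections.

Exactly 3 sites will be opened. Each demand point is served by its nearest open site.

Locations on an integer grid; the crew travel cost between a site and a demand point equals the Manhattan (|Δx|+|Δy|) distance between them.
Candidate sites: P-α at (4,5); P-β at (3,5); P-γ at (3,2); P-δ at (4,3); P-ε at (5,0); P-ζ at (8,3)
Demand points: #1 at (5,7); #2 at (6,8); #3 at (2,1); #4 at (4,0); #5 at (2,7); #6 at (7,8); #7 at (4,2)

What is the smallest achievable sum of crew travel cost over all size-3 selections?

Open {P-α, P-γ, P-ε}.
  #1→P-α 3, #2→P-α 5, #3→P-γ 2, #4→P-ε 1, #5→P-α 4, #6→P-α 6, #7→P-γ 1  ⇒ total 22.
Compare {P-α, P-β, P-γ}: total 23.
Compare {P-α, P-γ, P-δ}: total 24.
No size-3 selection does better; minimum is 22.

22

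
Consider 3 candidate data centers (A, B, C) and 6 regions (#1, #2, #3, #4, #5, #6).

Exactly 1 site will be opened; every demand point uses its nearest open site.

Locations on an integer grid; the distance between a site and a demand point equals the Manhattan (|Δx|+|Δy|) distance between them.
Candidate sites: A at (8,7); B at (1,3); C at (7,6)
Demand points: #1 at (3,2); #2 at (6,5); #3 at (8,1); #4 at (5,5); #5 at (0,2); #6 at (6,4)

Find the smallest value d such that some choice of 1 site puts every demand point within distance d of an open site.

Open {B}.
  Farthest demand point is #3 at distance 9 (to B); all others are ≤ 9.
With {C} the worst case is 11.
With {A} the worst case is 13.
No size-1 selection achieves below 9.

9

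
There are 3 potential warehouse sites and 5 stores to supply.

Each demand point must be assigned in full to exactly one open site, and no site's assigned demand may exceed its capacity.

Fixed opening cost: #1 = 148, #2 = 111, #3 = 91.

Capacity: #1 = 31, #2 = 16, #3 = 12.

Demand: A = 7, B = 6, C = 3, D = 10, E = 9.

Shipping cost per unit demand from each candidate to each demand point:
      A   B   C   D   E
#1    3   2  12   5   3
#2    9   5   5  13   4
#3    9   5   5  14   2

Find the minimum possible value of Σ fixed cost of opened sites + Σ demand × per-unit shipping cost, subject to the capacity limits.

Open {#1, #3}; cheapest assignment that respects the capacities:
  #1 (cap 31, load 23): A, B, D — cost 7×3 + 6×2 + 10×5 = 83
  #3 (cap 12, load 12): C, E — cost 3×5 + 9×2 = 33
  Shipping 116, fixed 239 → total 355.
  Any other capacity-feasible assignment to {#1, #3} ships for at least 116.
Compare {#1, #2}: its best feasible assignment gives total 393.
Compare {#1, #2, #3}: its best feasible assignment gives total 466.
Every other set of open sites that can feasibly serve all demand totals ≥ 393 even under its best assignment. Minimum: 355.

355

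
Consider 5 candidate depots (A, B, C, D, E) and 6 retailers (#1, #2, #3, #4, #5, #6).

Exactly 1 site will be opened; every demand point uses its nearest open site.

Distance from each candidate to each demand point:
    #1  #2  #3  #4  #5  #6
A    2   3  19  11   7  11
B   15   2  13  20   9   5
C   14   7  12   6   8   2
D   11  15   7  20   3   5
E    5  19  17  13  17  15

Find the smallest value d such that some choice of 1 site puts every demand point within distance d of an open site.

14

Open {C}.
  Farthest demand point is #1 at distance 14 (to C); all others are ≤ 14.
With {A} the worst case is 19.
With {E} the worst case is 19.
No size-1 selection achieves below 14.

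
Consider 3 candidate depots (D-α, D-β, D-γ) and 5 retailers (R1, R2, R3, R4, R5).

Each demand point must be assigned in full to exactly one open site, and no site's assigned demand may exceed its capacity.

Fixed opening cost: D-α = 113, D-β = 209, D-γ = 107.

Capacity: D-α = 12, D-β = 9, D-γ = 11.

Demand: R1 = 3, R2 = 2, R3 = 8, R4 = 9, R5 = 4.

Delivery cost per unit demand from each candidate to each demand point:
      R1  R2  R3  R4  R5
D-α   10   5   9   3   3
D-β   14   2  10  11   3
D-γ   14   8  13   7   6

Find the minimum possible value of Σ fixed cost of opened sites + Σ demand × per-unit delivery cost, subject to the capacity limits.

606

Open {D-α, D-β, D-γ}; cheapest assignment that respects the capacities:
  D-α (cap 12, load 12): R1, R4 — cost 3×10 + 9×3 = 57
  D-β (cap 9, load 8): R3 — cost 8×10 = 80
  D-γ (cap 11, load 6): R2, R5 — cost 2×8 + 4×6 = 40
  Shipping 177, fixed 429 → total 606.
  Any other capacity-feasible assignment to {D-α, D-β, D-γ} ships for at least 177.
Total demand is 26 and no other set of sites has combined capacity ≥ 26, so {D-α, D-β, D-γ} is the only feasible choice of open sites. Minimum: 606.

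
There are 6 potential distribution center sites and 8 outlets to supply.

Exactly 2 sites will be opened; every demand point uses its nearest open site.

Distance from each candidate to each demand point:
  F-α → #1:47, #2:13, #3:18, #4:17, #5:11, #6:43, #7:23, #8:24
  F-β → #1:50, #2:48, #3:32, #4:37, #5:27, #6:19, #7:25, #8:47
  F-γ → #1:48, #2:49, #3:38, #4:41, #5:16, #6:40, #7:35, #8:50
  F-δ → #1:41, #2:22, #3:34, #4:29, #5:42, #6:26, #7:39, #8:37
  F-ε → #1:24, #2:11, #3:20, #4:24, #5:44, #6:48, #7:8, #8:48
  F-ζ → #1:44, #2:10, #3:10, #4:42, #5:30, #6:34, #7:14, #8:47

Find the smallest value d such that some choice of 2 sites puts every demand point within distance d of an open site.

41

Open {F-α, F-δ}.
  Farthest demand point is #1 at distance 41 (to F-δ); all others are ≤ 41.
With {F-β, F-δ} the worst case is 41.
With {F-γ, F-δ} the worst case is 41.
No size-2 selection achieves below 41.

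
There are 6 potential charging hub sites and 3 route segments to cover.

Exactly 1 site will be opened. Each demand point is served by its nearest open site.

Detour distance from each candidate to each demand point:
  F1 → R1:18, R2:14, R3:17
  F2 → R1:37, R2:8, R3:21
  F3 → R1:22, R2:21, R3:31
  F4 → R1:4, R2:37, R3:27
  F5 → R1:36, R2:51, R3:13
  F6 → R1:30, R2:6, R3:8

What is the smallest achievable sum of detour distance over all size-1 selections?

44

Open {F6}.
  R1→F6 30, R2→F6 6, R3→F6 8  ⇒ total 44.
Compare {F1}: total 49.
Compare {F2}: total 66.
No size-1 selection does better; minimum is 44.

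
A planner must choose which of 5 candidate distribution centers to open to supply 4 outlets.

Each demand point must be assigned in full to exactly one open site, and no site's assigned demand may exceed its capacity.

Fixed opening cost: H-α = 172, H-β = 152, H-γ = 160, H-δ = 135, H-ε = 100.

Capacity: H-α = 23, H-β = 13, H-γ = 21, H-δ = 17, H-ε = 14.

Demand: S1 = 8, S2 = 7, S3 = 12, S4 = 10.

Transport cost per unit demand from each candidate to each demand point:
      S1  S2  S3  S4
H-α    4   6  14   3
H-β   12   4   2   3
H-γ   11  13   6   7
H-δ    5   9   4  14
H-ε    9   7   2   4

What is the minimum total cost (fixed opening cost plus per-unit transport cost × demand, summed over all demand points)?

538

Open {H-α, H-β, H-ε}; cheapest assignment that respects the capacities:
  H-α (cap 23, load 18): S1, S4 — cost 8×4 + 10×3 = 62
  H-β (cap 13, load 7): S2 — cost 7×4 = 28
  H-ε (cap 14, load 12): S3 — cost 12×2 = 24
  Shipping 114, fixed 424 → total 538.
  Any other capacity-feasible assignment to {H-α, H-β, H-ε} ships for at least 114.
Compare {H-α, H-δ, H-ε}: its best feasible assignment gives total 543.
Compare {H-β, H-δ, H-ε}: its best feasible assignment gives total 544.
Every other set of open sites that can feasibly serve all demand totals ≥ 543 even under its best assignment. Minimum: 538.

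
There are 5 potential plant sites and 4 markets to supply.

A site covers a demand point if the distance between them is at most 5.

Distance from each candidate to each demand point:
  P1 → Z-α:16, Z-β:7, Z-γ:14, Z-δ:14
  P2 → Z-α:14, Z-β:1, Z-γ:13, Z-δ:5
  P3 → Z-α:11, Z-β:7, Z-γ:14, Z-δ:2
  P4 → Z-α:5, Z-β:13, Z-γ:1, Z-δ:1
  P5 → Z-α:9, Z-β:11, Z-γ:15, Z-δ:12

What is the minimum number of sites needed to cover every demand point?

2

Coverage sets (demand points within 5 of each site):
  P1: {}
  P2: {Z-β, Z-δ}
  P3: {Z-δ}
  P4: {Z-α, Z-γ, Z-δ}
  P5: {}
No single site covers all 4 demand points.
But {P2, P4} covers everything, so the minimum is 2.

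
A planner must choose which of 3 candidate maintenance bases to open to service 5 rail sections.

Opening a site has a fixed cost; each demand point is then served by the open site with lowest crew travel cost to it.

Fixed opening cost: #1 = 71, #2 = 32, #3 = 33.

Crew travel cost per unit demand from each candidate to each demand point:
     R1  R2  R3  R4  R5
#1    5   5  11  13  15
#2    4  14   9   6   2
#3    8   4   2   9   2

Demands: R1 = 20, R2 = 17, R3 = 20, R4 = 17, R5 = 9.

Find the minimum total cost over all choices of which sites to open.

373

Open {#2, #3}: assign each demand point to its cheapest open site.
  R1→#2 20×4=80, R2→#3 17×4=68, R3→#3 20×2=40, R4→#2 17×6=102, R5→#2 9×2=18
  crew travel cost 308, fixed 65 → total 373.
Compare {#1, #2, #3}: crew travel cost 308 + fixed 136 = 444.
Compare {#3}: crew travel cost 439 + fixed 33 = 472.
Compare {#1, #3}: crew travel cost 379 + fixed 104 = 483.
All other subsets cost ≥ 444. Minimum total cost: 373.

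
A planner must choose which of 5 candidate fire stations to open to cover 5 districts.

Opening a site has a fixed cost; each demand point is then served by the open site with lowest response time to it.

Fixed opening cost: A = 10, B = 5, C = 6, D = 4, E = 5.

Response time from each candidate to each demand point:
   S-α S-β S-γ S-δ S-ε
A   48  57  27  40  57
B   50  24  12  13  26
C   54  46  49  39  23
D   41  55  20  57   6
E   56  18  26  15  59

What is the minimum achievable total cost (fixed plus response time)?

Open {B, D, E}: assign each demand point to its cheapest open site.
  S-α→D 41, S-β→E 18, S-γ→B 12, S-δ→B 13, S-ε→D 6
  response time 90, fixed 14 → total 104.
Compare {B, D}: response time 96 + fixed 9 = 105.
Compare {D, E}: response time 100 + fixed 9 = 109.
Compare {B, C, D, E}: response time 90 + fixed 20 = 110.
All other subsets cost ≥ 105. Minimum total cost: 104.

104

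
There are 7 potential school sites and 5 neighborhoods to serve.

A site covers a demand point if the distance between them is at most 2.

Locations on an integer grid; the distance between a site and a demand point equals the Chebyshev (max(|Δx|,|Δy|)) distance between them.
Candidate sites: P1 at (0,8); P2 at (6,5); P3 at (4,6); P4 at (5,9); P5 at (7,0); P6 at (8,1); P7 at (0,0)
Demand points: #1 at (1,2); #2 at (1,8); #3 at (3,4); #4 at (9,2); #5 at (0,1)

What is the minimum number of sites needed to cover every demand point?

4

Coverage sets (demand points within 2 of each site):
  P1: {#2}
  P2: {}
  P3: {#3}
  P4: {}
  P5: {#4}
  P6: {#4}
  P7: {#1, #5}
No 3 sites suffice: every size-3 union leaves at least one demand point uncovered.
But {P1, P3, P5, P7} covers everything, so the minimum is 4.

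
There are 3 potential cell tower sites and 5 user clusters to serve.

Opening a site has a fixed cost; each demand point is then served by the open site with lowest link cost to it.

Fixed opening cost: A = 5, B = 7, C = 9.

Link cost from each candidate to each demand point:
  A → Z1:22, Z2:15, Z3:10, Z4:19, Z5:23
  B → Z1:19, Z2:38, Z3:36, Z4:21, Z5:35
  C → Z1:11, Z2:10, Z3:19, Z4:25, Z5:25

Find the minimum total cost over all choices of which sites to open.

Open {A, C}: assign each demand point to its cheapest open site.
  Z1→C 11, Z2→C 10, Z3→A 10, Z4→A 19, Z5→A 23
  link cost 73, fixed 14 → total 87.
Compare {A}: link cost 89 + fixed 5 = 94.
Compare {A, B, C}: link cost 73 + fixed 21 = 94.
Compare {A, B}: link cost 86 + fixed 12 = 98.
All other subsets cost ≥ 94. Minimum total cost: 87.

87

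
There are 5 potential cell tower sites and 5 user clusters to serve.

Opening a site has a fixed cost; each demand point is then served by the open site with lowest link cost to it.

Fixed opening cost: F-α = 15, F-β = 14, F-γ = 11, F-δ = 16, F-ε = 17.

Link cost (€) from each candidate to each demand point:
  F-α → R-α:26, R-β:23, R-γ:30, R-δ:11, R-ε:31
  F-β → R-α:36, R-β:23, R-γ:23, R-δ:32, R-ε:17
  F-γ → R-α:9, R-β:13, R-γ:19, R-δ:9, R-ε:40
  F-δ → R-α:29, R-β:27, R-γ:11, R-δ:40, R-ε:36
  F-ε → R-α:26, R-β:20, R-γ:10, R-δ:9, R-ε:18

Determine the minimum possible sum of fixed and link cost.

Open {F-γ, F-ε}: assign each demand point to its cheapest open site.
  R-α→F-γ 9, R-β→F-γ 13, R-γ→F-ε 10, R-δ→F-γ 9, R-ε→F-ε 18
  link cost 59, fixed 28 → total 87.
Compare {F-β, F-γ}: link cost 67 + fixed 25 = 92.
Compare {F-ε}: link cost 83 + fixed 17 = 100.
Compare {F-β, F-γ, F-δ}: link cost 59 + fixed 41 = 100.
All other subsets cost ≥ 92. Minimum total cost: 87.

87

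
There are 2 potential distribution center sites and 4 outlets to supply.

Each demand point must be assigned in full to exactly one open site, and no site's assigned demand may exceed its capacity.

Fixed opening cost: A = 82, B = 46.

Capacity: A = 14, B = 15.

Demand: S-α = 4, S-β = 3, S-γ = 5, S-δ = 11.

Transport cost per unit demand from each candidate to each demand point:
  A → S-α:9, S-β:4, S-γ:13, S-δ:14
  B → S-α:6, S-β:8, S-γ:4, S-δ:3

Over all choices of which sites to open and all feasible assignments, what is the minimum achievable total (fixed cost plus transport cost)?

Open {A, B}; cheapest assignment that respects the capacities:
  A (cap 14, load 8): S-β, S-γ — cost 3×4 + 5×13 = 77
  B (cap 15, load 15): S-α, S-δ — cost 4×6 + 11×3 = 57
  Shipping 134, fixed 128 → total 262.
  Any other capacity-feasible assignment to {A, B} ships for at least 134.
Total demand is 23 and no other set of sites has combined capacity ≥ 23, so {A, B} is the only feasible choice of open sites. Minimum: 262.

262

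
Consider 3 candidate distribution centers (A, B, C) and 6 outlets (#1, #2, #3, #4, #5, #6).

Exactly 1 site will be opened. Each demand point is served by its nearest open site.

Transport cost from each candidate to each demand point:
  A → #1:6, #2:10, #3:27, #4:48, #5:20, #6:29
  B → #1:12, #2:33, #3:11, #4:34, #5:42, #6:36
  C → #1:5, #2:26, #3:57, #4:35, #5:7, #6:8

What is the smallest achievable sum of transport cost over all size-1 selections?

138

Open {C}.
  #1→C 5, #2→C 26, #3→C 57, #4→C 35, #5→C 7, #6→C 8  ⇒ total 138.
Compare {A}: total 140.
Compare {B}: total 168.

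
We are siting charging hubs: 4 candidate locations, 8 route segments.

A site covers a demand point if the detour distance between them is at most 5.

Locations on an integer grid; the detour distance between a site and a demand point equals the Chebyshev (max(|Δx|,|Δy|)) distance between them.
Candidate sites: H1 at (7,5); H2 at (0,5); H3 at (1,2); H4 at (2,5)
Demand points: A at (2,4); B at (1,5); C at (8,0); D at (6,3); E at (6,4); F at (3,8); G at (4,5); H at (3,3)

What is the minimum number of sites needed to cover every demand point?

Coverage sets (demand points within 5 of each site):
  H1: {A, C, D, E, F, G, H}
  H2: {A, B, F, G, H}
  H3: {A, B, D, E, G, H}
  H4: {A, B, D, E, F, G, H}
No single site covers all 8 demand points.
But {H1, H2} covers everything, so the minimum is 2.

2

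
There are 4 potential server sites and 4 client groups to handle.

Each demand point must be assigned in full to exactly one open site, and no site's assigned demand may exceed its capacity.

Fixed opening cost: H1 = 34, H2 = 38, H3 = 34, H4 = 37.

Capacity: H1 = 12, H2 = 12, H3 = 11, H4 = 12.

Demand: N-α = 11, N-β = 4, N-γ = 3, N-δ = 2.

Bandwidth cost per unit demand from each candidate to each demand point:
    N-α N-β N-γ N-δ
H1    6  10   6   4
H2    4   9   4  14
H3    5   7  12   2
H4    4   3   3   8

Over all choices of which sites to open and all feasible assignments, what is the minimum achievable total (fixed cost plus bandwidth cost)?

Open {H2, H4}; cheapest assignment that respects the capacities:
  H2 (cap 12, load 11): N-α — cost 11×4 = 44
  H4 (cap 12, load 9): N-β, N-γ, N-δ — cost 4×3 + 3×3 + 2×8 = 37
  Shipping 81, fixed 75 → total 156.
  Any other capacity-feasible assignment to {H2, H4} ships for at least 81.
Compare {H3, H4}: its best feasible assignment gives total 163.
Compare {H1, H4}: its best feasible assignment gives total 174.
Every other set of open sites that can feasibly serve all demand totals ≥ 163 even under its best assignment. Minimum: 156.

156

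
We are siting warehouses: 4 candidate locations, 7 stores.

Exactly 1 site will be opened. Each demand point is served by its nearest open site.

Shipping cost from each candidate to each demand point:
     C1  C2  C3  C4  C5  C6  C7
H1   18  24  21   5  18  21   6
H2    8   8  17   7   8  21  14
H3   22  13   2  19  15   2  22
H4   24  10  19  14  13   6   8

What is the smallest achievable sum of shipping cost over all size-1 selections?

Open {H2}.
  C1→H2 8, C2→H2 8, C3→H2 17, C4→H2 7, C5→H2 8, C6→H2 21, C7→H2 14  ⇒ total 83.
Compare {H4}: total 94.
Compare {H3}: total 95.
No size-1 selection does better; minimum is 83.

83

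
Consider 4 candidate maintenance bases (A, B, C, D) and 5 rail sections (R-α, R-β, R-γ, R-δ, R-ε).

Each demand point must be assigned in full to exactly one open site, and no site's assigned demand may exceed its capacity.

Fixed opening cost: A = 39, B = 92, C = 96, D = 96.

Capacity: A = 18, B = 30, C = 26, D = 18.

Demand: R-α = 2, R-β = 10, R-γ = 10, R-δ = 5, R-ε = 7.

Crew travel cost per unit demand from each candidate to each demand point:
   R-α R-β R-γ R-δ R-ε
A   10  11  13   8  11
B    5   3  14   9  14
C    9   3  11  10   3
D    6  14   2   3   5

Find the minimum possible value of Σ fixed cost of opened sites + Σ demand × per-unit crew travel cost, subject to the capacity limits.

Open {C, D}; cheapest assignment that respects the capacities:
  C (cap 26, load 17): R-β, R-ε — cost 10×3 + 7×3 = 51
  D (cap 18, load 17): R-α, R-γ, R-δ — cost 2×6 + 10×2 + 5×3 = 47
  Shipping 98, fixed 192 → total 290.
  Any other capacity-feasible assignment to {C, D} ships for at least 98.
Compare {B, D}: its best feasible assignment gives total 328.
Compare {A, C, D}: its best feasible assignment gives total 329.
Every other set of open sites that can feasibly serve all demand totals ≥ 328 even under its best assignment. Minimum: 290.

290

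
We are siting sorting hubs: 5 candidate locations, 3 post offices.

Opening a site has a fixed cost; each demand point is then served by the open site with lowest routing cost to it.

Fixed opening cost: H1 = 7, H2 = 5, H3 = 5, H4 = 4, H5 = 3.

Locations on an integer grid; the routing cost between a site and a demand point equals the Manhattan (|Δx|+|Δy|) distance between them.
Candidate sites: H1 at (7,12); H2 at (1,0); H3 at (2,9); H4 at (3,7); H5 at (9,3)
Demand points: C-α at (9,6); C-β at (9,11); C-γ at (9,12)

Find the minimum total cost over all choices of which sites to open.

18

Open {H1, H5}: assign each demand point to its cheapest open site.
  C-α→H5 3, C-β→H1 3, C-γ→H1 2
  routing cost 8, fixed 10 → total 18.
Compare {H1}: routing cost 13 + fixed 7 = 20.
Compare {H1, H4, H5}: routing cost 8 + fixed 14 = 22.
Compare {H5}: routing cost 20 + fixed 3 = 23.
All other subsets cost ≥ 20. Minimum total cost: 18.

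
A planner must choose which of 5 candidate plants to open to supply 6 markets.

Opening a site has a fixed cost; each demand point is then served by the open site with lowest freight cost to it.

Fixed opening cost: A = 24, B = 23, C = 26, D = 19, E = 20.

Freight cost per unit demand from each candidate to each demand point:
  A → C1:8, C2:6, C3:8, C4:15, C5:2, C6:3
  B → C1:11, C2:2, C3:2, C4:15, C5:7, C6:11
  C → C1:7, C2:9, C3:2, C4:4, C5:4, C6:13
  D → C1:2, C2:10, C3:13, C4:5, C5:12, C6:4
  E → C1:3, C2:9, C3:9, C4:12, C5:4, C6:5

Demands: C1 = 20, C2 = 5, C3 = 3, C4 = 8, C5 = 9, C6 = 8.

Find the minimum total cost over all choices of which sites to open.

204

Open {A, B, D}: assign each demand point to its cheapest open site.
  C1→D 20×2=40, C2→B 5×2=10, C3→B 3×2=6, C4→D 8×5=40, C5→A 9×2=18, C6→A 8×3=24
  freight cost 138, fixed 66 → total 204.
Compare {A, D}: freight cost 176 + fixed 43 = 219.
Compare {A, C, D}: freight cost 150 + fixed 69 = 219.
Compare {A, B, C, D}: freight cost 130 + fixed 92 = 222.
All other subsets cost ≥ 219. Minimum total cost: 204.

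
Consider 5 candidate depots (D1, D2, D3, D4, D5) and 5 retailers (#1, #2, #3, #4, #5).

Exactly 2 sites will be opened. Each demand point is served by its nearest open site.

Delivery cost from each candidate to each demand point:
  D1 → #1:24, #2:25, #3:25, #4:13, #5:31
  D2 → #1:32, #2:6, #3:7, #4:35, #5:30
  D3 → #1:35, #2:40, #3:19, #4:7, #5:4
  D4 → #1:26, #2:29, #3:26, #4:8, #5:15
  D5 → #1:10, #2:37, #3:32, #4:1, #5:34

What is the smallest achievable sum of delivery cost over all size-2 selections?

54

Open {D2, D5}.
  #1→D5 10, #2→D2 6, #3→D2 7, #4→D5 1, #5→D2 30  ⇒ total 54.
Compare {D2, D3}: total 56.
Compare {D2, D4}: total 62.
No size-2 selection does better; minimum is 54.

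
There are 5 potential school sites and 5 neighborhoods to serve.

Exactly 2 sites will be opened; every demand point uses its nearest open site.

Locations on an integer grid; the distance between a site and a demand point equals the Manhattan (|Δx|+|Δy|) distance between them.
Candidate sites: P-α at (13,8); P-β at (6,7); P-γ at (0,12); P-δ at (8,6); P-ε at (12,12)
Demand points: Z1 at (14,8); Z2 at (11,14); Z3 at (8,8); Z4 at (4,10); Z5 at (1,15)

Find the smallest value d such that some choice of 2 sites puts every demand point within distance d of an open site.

Open {P-α, P-γ}.
  Farthest demand point is Z2 at distance 8 (to P-α); all others are ≤ 8.
With {P-γ, P-ε} the worst case is 8.
With {P-γ, P-δ} the worst case is 11.
No size-2 selection achieves below 8.

8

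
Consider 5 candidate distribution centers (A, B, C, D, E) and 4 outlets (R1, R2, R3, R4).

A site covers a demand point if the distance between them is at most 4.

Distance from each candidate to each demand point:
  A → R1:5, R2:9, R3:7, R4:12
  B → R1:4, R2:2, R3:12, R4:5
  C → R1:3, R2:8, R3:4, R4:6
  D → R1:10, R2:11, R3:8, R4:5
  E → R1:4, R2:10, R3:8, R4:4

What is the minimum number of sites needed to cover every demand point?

3

Coverage sets (demand points within 4 of each site):
  A: {}
  B: {R1, R2}
  C: {R1, R3}
  D: {}
  E: {R1, R4}
No 2 sites suffice: every size-2 union leaves at least one demand point uncovered.
But {B, C, E} covers everything, so the minimum is 3.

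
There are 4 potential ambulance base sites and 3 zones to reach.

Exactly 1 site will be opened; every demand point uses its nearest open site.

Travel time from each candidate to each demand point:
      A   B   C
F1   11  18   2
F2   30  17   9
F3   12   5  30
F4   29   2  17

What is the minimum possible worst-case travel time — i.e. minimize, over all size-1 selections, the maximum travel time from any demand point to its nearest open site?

Open {F1}.
  Farthest demand point is B at travel time 18 (to F1); all others are ≤ 18.
With {F4} the worst case is 29.
With {F2} the worst case is 30.
No size-1 selection achieves below 18.

18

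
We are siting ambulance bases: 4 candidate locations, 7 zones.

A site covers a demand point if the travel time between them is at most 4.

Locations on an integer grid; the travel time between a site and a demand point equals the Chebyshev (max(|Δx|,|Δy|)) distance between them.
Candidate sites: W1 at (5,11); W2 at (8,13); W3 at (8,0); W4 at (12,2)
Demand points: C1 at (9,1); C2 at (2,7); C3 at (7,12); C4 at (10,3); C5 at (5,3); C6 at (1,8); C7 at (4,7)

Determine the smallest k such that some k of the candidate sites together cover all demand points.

Coverage sets (demand points within 4 of each site):
  W1: {C2, C3, C6, C7}
  W2: {C3}
  W3: {C1, C4, C5}
  W4: {C1, C4}
No single site covers all 7 demand points.
But {W1, W3} covers everything, so the minimum is 2.

2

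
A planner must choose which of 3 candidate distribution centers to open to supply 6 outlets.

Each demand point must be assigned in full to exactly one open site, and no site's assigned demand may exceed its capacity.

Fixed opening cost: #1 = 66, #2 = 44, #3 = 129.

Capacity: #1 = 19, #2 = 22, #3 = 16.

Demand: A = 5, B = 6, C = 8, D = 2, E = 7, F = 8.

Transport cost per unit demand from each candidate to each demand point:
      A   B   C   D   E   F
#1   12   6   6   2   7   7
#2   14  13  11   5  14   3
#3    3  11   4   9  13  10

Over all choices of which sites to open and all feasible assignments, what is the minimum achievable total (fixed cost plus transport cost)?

377

Open {#1, #2}; cheapest assignment that respects the capacities:
  #1 (cap 19, load 18): A, B, E — cost 5×12 + 6×6 + 7×7 = 145
  #2 (cap 22, load 18): C, D, F — cost 8×11 + 2×5 + 8×3 = 122
  Shipping 267, fixed 110 → total 377.
  Any other capacity-feasible assignment to {#1, #2} ships for at least 267.
Compare {#1, #2, #3}: its best feasible assignment gives total 399.
Compare {#2, #3}: its best feasible assignment gives total 438.
Every other set of open sites that can feasibly serve all demand totals ≥ 399 even under its best assignment. Minimum: 377.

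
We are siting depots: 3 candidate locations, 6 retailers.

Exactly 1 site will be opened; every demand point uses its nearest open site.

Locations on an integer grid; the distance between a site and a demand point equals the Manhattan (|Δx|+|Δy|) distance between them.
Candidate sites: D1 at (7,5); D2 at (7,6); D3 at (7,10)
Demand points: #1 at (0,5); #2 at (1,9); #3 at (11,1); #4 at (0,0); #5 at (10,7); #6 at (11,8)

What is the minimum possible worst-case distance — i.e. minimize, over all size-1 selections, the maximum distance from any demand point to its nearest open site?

Open {D1}.
  Farthest demand point is #4 at distance 12 (to D1); all others are ≤ 12.
With {D2} the worst case is 13.
With {D3} the worst case is 17.
No size-1 selection achieves below 12.

12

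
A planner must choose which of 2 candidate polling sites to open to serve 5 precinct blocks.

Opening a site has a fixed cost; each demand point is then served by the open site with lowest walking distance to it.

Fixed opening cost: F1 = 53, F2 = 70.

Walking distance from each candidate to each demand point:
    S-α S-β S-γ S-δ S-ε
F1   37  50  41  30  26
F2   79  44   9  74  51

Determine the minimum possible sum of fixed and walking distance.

237

Open {F1}: assign each demand point to its cheapest open site.
  S-α→F1 37, S-β→F1 50, S-γ→F1 41, S-δ→F1 30, S-ε→F1 26
  walking distance 184, fixed 53 → total 237.
Compare {F1, F2}: walking distance 146 + fixed 123 = 269.
Compare {F2}: walking distance 257 + fixed 70 = 327.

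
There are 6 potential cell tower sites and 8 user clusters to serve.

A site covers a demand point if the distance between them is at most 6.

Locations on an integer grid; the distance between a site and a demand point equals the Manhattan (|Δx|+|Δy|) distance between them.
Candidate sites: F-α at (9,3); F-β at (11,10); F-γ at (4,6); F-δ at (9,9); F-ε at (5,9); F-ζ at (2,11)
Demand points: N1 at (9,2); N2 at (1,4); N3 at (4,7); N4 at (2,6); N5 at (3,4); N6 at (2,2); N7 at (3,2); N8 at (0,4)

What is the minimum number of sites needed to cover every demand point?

2

Coverage sets (demand points within 6 of each site):
  F-α: {N1}
  F-β: {}
  F-γ: {N2, N3, N4, N5, N6, N7, N8}
  F-δ: {}
  F-ε: {N3, N4}
  F-ζ: {N3, N4}
No single site covers all 8 demand points.
But {F-α, F-γ} covers everything, so the minimum is 2.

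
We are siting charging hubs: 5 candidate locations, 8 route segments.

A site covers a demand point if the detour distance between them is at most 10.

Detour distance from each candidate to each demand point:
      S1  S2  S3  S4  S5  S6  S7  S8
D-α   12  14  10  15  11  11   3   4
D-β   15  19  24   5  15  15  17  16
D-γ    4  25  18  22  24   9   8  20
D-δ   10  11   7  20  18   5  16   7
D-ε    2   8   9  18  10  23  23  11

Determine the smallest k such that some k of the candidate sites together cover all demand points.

4

Coverage sets (demand points within 10 of each site):
  D-α: {S3, S7, S8}
  D-β: {S4}
  D-γ: {S1, S6, S7}
  D-δ: {S1, S3, S6, S8}
  D-ε: {S1, S2, S3, S5}
No 3 sites suffice: every size-3 union leaves at least one demand point uncovered.
But {D-α, D-β, D-γ, D-ε} covers everything, so the minimum is 4.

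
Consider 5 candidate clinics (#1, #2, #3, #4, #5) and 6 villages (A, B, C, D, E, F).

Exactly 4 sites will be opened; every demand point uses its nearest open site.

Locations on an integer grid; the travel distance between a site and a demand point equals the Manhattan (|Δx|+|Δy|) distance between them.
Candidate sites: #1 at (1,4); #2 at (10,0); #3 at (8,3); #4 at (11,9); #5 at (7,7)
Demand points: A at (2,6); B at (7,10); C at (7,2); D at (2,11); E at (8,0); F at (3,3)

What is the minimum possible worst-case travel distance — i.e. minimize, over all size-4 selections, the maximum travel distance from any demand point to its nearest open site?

8

Open {#1, #2, #3, #4}.
  Farthest demand point is D at travel distance 8 (to #1); all others are ≤ 8.
With {#1, #2, #3, #5} the worst case is 8.
With {#1, #2, #4, #5} the worst case is 8.
No size-4 selection achieves below 8.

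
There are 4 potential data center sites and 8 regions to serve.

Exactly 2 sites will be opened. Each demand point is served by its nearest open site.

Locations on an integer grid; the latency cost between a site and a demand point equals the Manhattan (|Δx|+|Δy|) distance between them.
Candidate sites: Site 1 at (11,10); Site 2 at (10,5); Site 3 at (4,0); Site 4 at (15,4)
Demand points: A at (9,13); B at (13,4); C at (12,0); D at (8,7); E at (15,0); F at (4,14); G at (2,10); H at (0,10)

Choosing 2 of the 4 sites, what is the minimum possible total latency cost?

Open {Site 1, Site 4}.
  A→Site 1 5, B→Site 4 2, C→Site 4 7, D→Site 1 6, E→Site 4 4, F→Site 1 11, G→Site 1 9, H→Site 1 11  ⇒ total 55.
Compare {Site 1, Site 2}: total 61.
Compare {Site 1, Site 3}: total 69.
No size-2 selection does better; minimum is 55.

55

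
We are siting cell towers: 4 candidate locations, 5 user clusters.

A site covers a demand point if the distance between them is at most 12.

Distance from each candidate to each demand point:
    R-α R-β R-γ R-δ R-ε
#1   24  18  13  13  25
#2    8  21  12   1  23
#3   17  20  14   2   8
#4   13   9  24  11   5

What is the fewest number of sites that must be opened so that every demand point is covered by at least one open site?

Coverage sets (demand points within 12 of each site):
  #1: {}
  #2: {R-α, R-γ, R-δ}
  #3: {R-δ, R-ε}
  #4: {R-β, R-δ, R-ε}
No single site covers all 5 demand points.
But {#2, #4} covers everything, so the minimum is 2.

2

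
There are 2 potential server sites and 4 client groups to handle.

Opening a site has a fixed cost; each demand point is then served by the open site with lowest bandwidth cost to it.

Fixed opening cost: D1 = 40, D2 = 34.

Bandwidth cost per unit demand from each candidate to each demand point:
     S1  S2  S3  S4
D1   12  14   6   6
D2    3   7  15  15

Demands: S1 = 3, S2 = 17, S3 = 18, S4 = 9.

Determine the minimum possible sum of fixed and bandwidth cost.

Open {D1, D2}: assign each demand point to its cheapest open site.
  S1→D2 3×3=9, S2→D2 17×7=119, S3→D1 18×6=108, S4→D1 9×6=54
  bandwidth cost 290, fixed 74 → total 364.
Compare {D1}: bandwidth cost 436 + fixed 40 = 476.
Compare {D2}: bandwidth cost 533 + fixed 34 = 567.

364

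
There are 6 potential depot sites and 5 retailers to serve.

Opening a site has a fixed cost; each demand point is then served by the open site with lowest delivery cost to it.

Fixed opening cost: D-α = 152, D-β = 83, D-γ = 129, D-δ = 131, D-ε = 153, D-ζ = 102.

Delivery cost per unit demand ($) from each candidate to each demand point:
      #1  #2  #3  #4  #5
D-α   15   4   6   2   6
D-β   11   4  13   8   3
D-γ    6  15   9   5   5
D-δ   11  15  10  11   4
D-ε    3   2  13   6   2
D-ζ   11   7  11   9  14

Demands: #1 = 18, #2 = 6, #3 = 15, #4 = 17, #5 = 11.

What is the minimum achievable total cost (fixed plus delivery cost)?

Open {D-α, D-ε}: assign each demand point to its cheapest open site.
  #1→D-ε 18×3=54, #2→D-ε 6×2=12, #3→D-α 15×6=90, #4→D-α 17×2=34, #5→D-ε 11×2=22
  delivery cost 212, fixed 305 → total 517.
Compare {D-ε}: delivery cost 385 + fixed 153 = 538.
Compare {D-γ, D-ε}: delivery cost 308 + fixed 282 = 590.
Compare {D-α, D-γ}: delivery cost 311 + fixed 281 = 592.
All other subsets cost ≥ 538. Minimum total cost: 517.

517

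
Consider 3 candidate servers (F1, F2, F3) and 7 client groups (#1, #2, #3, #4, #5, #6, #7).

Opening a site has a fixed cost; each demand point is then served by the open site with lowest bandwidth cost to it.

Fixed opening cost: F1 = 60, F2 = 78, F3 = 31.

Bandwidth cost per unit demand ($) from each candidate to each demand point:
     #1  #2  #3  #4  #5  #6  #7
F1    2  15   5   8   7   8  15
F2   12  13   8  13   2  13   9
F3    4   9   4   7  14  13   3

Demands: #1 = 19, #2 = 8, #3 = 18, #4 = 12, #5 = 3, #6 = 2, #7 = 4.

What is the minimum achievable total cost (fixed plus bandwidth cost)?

Open {F1, F3}: assign each demand point to its cheapest open site.
  #1→F1 19×2=38, #2→F3 8×9=72, #3→F3 18×4=72, #4→F3 12×7=84, #5→F1 3×7=21, #6→F1 2×8=16, #7→F3 4×3=12
  bandwidth cost 315, fixed 91 → total 406.
Compare {F3}: bandwidth cost 384 + fixed 31 = 415.
Compare {F2, F3}: bandwidth cost 348 + fixed 109 = 457.
Compare {F1, F2, F3}: bandwidth cost 300 + fixed 169 = 469.
All other subsets cost ≥ 415. Minimum total cost: 406.

406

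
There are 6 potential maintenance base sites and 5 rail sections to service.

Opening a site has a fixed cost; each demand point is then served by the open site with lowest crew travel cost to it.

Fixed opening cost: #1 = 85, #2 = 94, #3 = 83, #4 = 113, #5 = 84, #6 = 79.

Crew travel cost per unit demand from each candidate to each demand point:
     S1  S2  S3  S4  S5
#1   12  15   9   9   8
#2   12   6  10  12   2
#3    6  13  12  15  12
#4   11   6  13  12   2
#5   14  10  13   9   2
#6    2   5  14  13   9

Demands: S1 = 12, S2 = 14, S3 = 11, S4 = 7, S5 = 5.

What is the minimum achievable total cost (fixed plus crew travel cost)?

460

Open {#1, #6}: assign each demand point to its cheapest open site.
  S1→#6 12×2=24, S2→#6 14×5=70, S3→#1 11×9=99, S4→#1 7×9=63, S5→#1 5×8=40
  crew travel cost 296, fixed 164 → total 460.
Compare {#6}: crew travel cost 384 + fixed 79 = 463.
Compare {#2, #6}: crew travel cost 298 + fixed 173 = 471.
Compare {#5, #6}: crew travel cost 310 + fixed 163 = 473.
All other subsets cost ≥ 463. Minimum total cost: 460.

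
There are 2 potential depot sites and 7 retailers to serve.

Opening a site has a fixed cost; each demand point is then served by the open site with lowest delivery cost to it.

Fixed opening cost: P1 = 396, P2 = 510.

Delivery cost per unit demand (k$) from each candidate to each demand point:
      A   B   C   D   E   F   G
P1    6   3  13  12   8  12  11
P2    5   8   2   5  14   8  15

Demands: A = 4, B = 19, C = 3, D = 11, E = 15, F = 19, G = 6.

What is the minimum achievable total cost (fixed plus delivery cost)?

1062

Open {P1}: assign each demand point to its cheapest open site.
  A→P1 4×6=24, B→P1 19×3=57, C→P1 3×13=39, D→P1 11×12=132, E→P1 15×8=120, F→P1 19×12=228, G→P1 6×11=66
  delivery cost 666, fixed 396 → total 1062.
Compare {P2}: delivery cost 685 + fixed 510 = 1195.
Compare {P1, P2}: delivery cost 476 + fixed 906 = 1382.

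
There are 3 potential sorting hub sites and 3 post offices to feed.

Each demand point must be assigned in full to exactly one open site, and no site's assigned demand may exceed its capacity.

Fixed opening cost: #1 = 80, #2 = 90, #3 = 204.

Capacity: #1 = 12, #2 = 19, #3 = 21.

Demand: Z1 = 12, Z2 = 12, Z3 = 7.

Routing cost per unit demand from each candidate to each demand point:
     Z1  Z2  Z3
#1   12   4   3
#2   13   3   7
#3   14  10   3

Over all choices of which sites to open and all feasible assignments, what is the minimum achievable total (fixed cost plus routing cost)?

Open {#1, #2}; cheapest assignment that respects the capacities:
  #1 (cap 12, load 12): Z1 — cost 12×12 = 144
  #2 (cap 19, load 19): Z2, Z3 — cost 12×3 + 7×7 = 85
  Shipping 229, fixed 170 → total 399.
  Any other capacity-feasible assignment to {#1, #2} ships for at least 229.
Compare {#2, #3}: its best feasible assignment gives total 519.
Compare {#1, #3}: its best feasible assignment gives total 521.
Every other set of open sites that can feasibly serve all demand totals ≥ 519 even under its best assignment. Minimum: 399.

399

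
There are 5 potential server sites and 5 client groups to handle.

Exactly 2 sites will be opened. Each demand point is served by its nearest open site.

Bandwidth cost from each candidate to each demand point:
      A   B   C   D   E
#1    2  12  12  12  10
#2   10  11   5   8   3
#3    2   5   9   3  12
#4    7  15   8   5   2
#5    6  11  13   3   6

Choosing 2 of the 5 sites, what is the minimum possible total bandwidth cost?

18

Open {#2, #3}.
  A→#3 2, B→#3 5, C→#2 5, D→#3 3, E→#2 3  ⇒ total 18.
Compare {#3, #4}: total 20.
Compare {#3, #5}: total 25.
No size-2 selection does better; minimum is 18.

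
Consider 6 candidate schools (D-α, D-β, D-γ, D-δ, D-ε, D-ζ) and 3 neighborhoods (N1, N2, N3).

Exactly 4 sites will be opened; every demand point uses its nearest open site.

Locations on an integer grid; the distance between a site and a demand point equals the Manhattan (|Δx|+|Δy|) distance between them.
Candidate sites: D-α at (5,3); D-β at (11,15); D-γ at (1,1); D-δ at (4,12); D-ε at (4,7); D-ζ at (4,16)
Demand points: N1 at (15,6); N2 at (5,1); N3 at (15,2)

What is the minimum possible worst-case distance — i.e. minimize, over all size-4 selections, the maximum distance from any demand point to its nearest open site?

Open {D-α, D-β, D-γ, D-ε}.
  Farthest demand point is N1 at distance 12 (to D-ε); all others are ≤ 12.
With {D-α, D-β, D-δ, D-ε} the worst case is 12.
With {D-α, D-β, D-ε, D-ζ} the worst case is 12.
No size-4 selection achieves below 12.

12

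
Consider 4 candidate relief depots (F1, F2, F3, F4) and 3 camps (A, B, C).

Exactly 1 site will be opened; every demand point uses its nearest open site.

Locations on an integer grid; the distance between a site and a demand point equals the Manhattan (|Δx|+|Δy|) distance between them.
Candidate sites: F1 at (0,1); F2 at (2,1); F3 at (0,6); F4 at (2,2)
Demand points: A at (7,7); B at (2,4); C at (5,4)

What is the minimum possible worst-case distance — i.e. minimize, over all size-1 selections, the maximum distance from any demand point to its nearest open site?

Open {F3}.
  Farthest demand point is A at distance 8 (to F3); all others are ≤ 8.
With {F4} the worst case is 10.
With {F2} the worst case is 11.
No size-1 selection achieves below 8.

8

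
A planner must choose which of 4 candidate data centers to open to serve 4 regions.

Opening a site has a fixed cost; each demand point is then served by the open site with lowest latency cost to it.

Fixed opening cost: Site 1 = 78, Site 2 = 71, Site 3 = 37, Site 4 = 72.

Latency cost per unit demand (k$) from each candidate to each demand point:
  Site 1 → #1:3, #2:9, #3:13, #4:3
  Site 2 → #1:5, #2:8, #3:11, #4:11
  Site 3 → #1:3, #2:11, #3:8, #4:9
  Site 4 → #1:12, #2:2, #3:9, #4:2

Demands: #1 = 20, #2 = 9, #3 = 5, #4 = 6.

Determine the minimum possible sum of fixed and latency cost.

Open {Site 3, Site 4}: assign each demand point to its cheapest open site.
  #1→Site 3 20×3=60, #2→Site 4 9×2=18, #3→Site 3 5×8=40, #4→Site 4 6×2=12
  latency cost 130, fixed 109 → total 239.
Compare {Site 1, Site 4}: latency cost 135 + fixed 150 = 285.
Compare {Site 3}: latency cost 253 + fixed 37 = 290.
Compare {Site 1}: latency cost 224 + fixed 78 = 302.
All other subsets cost ≥ 285. Minimum total cost: 239.

239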